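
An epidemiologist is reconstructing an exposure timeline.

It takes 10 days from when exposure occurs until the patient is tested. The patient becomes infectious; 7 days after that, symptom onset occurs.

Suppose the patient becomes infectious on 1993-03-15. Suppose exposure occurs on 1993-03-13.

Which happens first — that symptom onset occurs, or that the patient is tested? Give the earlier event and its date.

The patient becomes infectious: Mar 15, 1993.
Symptom onset occurs: Mar 15, 1993 + 7 days = Mar 22, 1993.
Exposure occurs: Mar 13, 1993.
The patient is tested: Mar 13, 1993 + 10 days = Mar 23, 1993.
Comparing: symptom onset occurs on Mar 22, 1993 vs the patient is tested on Mar 23, 1993. Earlier: symptom onset occurs.

Symptom onset occurs — 1993-03-22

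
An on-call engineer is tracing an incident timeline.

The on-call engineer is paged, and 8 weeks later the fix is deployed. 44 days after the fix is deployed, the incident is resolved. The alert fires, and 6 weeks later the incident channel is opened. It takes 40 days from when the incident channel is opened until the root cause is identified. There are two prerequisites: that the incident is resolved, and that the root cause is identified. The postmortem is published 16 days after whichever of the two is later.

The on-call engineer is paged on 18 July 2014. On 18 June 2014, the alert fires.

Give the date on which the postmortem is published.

The on-call engineer is paged: Jul 18, 2014.
The fix is deployed: Jul 18, 2014 + 8 weeks = Sep 12, 2014.
The incident is resolved: Sep 12, 2014 + 44 days = Oct 26, 2014.
The alert fires: Jun 18, 2014.
The incident channel is opened: Jun 18, 2014 + 6 weeks = Jul 30, 2014.
The root cause is identified: Jul 30, 2014 + 40 days = Sep 8, 2014.
Both prerequisites met — the incident is resolved (Oct 26, 2014), the root cause is identified (Sep 8, 2014); the later is Oct 26, 2014.
The postmortem is published: Oct 26, 2014 + 16 days = Nov 11, 2014.

11 November 2014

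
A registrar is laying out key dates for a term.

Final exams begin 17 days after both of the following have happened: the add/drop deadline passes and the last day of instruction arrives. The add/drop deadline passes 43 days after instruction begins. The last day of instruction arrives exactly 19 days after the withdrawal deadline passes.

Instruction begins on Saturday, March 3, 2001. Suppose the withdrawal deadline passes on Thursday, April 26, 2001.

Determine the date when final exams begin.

Instruction begins: Mar 3, 2001.
The add/drop deadline passes: Mar 3, 2001 + 43 days = Apr 15, 2001.
The withdrawal deadline passes: Apr 26, 2001.
The last day of instruction arrives: Apr 26, 2001 + 19 days = May 15, 2001.
Both prerequisites met — the add/drop deadline passes (Apr 15, 2001), the last day of instruction arrives (May 15, 2001); the later is May 15, 2001.
Final exams begin: May 15, 2001 + 17 days = Jun 1, 2001.

Friday, June 1, 2001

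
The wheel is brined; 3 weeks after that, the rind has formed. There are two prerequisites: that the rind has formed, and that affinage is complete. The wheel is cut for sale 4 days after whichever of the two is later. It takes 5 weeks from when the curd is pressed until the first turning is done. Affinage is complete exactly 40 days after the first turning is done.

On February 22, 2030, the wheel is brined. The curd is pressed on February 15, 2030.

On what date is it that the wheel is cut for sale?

May 5, 2030

The wheel is brined: Feb 22, 2030.
The rind has formed: Feb 22, 2030 + 3 weeks = Mar 15, 2030.
The curd is pressed: Feb 15, 2030.
The first turning is done: Feb 15, 2030 + 5 weeks = Mar 22, 2030.
Affinage is complete: Mar 22, 2030 + 40 days = May 1, 2030.
Both prerequisites met — the rind has formed (Mar 15, 2030), affinage is complete (May 1, 2030); the later is May 1, 2030.
The wheel is cut for sale: May 1, 2030 + 4 days = May 5, 2030.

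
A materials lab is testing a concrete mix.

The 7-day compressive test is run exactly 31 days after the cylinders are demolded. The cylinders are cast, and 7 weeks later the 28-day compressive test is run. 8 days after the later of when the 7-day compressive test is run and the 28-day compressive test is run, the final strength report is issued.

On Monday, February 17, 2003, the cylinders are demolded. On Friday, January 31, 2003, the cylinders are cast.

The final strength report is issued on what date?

Saturday, March 29, 2003

The cylinders are demolded: Feb 17, 2003.
The 7-day compressive test is run: Feb 17, 2003 + 31 days = Mar 20, 2003.
The cylinders are cast: Jan 31, 2003.
The 28-day compressive test is run: Jan 31, 2003 + 7 weeks = Mar 21, 2003.
Both prerequisites met — the 7-day compressive test is run (Mar 20, 2003), the 28-day compressive test is run (Mar 21, 2003); the later is Mar 21, 2003.
The final strength report is issued: Mar 21, 2003 + 8 days = Mar 29, 2003.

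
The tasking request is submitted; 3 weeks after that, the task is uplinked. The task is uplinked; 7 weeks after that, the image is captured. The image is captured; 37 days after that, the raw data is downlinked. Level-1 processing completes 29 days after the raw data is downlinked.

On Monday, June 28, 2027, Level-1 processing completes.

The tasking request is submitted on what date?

Level-1 processing completes: Jun 28, 2027.
The raw data is downlinked: Jun 28, 2027 − 29 days = May 30, 2027.
The image is captured: May 30, 2027 − 37 days = Apr 23, 2027.
The task is uplinked: Apr 23, 2027 − 7 weeks = Mar 5, 2027.
The tasking request is submitted: Mar 5, 2027 − 3 weeks = Feb 12, 2027.

Friday, February 12, 2027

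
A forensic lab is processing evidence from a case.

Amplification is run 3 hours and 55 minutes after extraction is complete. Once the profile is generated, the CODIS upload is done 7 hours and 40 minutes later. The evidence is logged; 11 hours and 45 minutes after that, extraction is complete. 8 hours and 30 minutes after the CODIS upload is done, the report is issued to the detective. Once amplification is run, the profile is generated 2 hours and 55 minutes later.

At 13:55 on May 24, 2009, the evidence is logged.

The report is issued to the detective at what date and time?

00:40 on May 26, 2009

The evidence is logged: 13:55 May 24, 2009.
Extraction is complete: 13:55 May 24, 2009 + 11h45m = 01:40 May 25, 2009.
Amplification is run: 01:40 May 25, 2009 + 3h55m = 05:35 May 25, 2009.
The profile is generated: 05:35 May 25, 2009 + 2h55m = 08:30 May 25, 2009.
The CODIS upload is done: 08:30 May 25, 2009 + 7h40m = 16:10 May 25, 2009.
The report is issued to the detective: 16:10 May 25, 2009 + 8h30m = 00:40 May 26, 2009.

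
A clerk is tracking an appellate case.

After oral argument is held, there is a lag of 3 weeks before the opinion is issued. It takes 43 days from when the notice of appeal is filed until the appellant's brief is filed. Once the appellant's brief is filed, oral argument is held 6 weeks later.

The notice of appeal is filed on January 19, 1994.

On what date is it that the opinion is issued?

The notice of appeal is filed: Jan 19, 1994.
The appellant's brief is filed: Jan 19, 1994 + 43 days = Mar 3, 1994.
Oral argument is held: Mar 3, 1994 + 6 weeks = Apr 14, 1994.
The opinion is issued: Apr 14, 1994 + 3 weeks = May 5, 1994.

May 5, 1994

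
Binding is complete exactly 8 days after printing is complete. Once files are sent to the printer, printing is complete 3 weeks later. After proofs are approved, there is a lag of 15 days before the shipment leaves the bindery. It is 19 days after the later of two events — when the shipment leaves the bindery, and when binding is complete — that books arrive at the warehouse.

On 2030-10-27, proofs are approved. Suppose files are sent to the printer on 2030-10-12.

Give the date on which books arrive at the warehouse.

Proofs are approved: Oct 27, 2030.
The shipment leaves the bindery: Oct 27, 2030 + 15 days = Nov 11, 2030.
Files are sent to the printer: Oct 12, 2030.
Printing is complete: Oct 12, 2030 + 3 weeks = Nov 2, 2030.
Binding is complete: Nov 2, 2030 + 8 days = Nov 10, 2030.
Both prerequisites met — the shipment leaves the bindery (Nov 11, 2030), binding is complete (Nov 10, 2030); the later is Nov 11, 2030.
Books arrive at the warehouse: Nov 11, 2030 + 19 days = Nov 30, 2030.

2030-11-30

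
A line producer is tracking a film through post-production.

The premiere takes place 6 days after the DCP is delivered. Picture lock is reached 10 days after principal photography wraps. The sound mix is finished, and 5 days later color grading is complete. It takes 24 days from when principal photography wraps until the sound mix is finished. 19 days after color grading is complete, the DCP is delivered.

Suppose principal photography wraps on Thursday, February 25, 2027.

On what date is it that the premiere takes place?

Principal photography wraps: Feb 25, 2027.
The sound mix is finished: Feb 25, 2027 + 24 days = Mar 21, 2027.
Color grading is complete: Mar 21, 2027 + 5 days = Mar 26, 2027.
The DCP is delivered: Mar 26, 2027 + 19 days = Apr 14, 2027.
The premiere takes place: Apr 14, 2027 + 6 days = Apr 20, 2027.

Tuesday, April 20, 2027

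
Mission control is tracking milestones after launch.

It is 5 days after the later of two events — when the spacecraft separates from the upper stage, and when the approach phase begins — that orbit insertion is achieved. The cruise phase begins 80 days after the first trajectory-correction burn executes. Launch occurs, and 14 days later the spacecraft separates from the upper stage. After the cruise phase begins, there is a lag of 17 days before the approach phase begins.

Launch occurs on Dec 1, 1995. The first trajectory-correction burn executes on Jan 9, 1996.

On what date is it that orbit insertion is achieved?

Apr 20, 1996

Launch occurs: Dec 1, 1995.
The spacecraft separates from the upper stage: Dec 1, 1995 + 14 days = Dec 15, 1995.
The first trajectory-correction burn executes: Jan 9, 1996.
The cruise phase begins: Jan 9, 1996 + 80 days = Mar 29, 1996.
The approach phase begins: Mar 29, 1996 + 17 days = Apr 15, 1996.
Both prerequisites met — the spacecraft separates from the upper stage (Dec 15, 1995), the approach phase begins (Apr 15, 1996); the later is Apr 15, 1996.
Orbit insertion is achieved: Apr 15, 1996 + 5 days = Apr 20, 1996.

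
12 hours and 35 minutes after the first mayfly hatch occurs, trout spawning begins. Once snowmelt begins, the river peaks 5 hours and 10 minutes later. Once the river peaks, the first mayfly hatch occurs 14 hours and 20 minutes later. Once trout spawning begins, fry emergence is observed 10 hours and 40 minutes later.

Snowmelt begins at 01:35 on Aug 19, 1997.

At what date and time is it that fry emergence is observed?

20:20 on Aug 20, 1997

Snowmelt begins: 01:35 Aug 19, 1997.
The river peaks: 01:35 Aug 19, 1997 + 5h10m = 06:45 Aug 19, 1997.
The first mayfly hatch occurs: 06:45 Aug 19, 1997 + 14h20m = 21:05 Aug 19, 1997.
Trout spawning begins: 21:05 Aug 19, 1997 + 12h35m = 09:40 Aug 20, 1997.
Fry emergence is observed: 09:40 Aug 20, 1997 + 10h40m = 20:20 Aug 20, 1997.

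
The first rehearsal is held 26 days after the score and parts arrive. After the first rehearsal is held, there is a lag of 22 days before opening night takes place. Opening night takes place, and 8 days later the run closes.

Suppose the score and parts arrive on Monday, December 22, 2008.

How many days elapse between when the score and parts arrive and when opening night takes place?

Causal path: the score and parts arrive → the first rehearsal is held → opening night takes place.
Total delay along the path: 26 + 22 = 48 days.

48 days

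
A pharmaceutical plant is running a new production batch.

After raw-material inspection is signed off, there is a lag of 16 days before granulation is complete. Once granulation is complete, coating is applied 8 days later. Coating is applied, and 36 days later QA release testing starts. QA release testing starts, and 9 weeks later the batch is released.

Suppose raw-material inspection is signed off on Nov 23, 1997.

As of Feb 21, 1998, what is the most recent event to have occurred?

QA release testing starts

Raw-material inspection is signed off: Nov 23, 1997.
Granulation is complete: Nov 23, 1997 + 16 days = Dec 9, 1997.
Coating is applied: Dec 9, 1997 + 8 days = Dec 17, 1997.
QA release testing starts: Dec 17, 1997 + 36 days = Jan 22, 1998.
The batch is released: Jan 22, 1998 + 9 weeks = Mar 26, 1998.
Feb 21, 1998 falls between when QA release testing starts (Jan 22, 1998) and when the batch is released (Mar 26, 1998).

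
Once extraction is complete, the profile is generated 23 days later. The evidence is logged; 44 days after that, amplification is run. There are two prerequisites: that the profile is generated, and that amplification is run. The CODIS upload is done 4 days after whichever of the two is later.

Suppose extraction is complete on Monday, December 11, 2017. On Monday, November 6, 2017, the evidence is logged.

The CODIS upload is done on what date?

Extraction is complete: Dec 11, 2017.
The profile is generated: Dec 11, 2017 + 23 days = Jan 3, 2018.
The evidence is logged: Nov 6, 2017.
Amplification is run: Nov 6, 2017 + 44 days = Dec 20, 2017.
Both prerequisites met — the profile is generated (Jan 3, 2018), amplification is run (Dec 20, 2017); the later is Jan 3, 2018.
The CODIS upload is done: Jan 3, 2018 + 4 days = Jan 7, 2018.

Sunday, January 7, 2018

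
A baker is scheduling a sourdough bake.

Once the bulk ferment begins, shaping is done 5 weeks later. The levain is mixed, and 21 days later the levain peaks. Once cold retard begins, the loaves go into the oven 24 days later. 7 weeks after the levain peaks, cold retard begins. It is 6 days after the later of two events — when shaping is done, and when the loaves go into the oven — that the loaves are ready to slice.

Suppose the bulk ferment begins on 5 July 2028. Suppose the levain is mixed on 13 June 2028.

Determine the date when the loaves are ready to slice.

The bulk ferment begins: Jul 5, 2028.
Shaping is done: Jul 5, 2028 + 5 weeks = Aug 9, 2028.
The levain is mixed: Jun 13, 2028.
The levain peaks: Jun 13, 2028 + 21 days = Jul 4, 2028.
Cold retard begins: Jul 4, 2028 + 7 weeks = Aug 22, 2028.
The loaves go into the oven: Aug 22, 2028 + 24 days = Sep 15, 2028.
Both prerequisites met — shaping is done (Aug 9, 2028), the loaves go into the oven (Sep 15, 2028); the later is Sep 15, 2028.
The loaves are ready to slice: Sep 15, 2028 + 6 days = Sep 21, 2028.

21 September 2028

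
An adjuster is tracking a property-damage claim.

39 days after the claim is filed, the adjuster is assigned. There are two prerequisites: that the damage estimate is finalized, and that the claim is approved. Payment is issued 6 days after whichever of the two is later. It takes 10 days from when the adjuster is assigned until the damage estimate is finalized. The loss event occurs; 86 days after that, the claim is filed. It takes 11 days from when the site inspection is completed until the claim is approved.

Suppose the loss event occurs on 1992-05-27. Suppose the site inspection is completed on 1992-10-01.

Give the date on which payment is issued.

The loss event occurs: May 27, 1992.
The claim is filed: May 27, 1992 + 86 days = Aug 21, 1992.
The adjuster is assigned: Aug 21, 1992 + 39 days = Sep 29, 1992.
The damage estimate is finalized: Sep 29, 1992 + 10 days = Oct 9, 1992.
The site inspection is completed: Oct 1, 1992.
The claim is approved: Oct 1, 1992 + 11 days = Oct 12, 1992.
Both prerequisites met — the damage estimate is finalized (Oct 9, 1992), the claim is approved (Oct 12, 1992); the later is Oct 12, 1992.
Payment is issued: Oct 12, 1992 + 6 days = Oct 18, 1992.

1992-10-18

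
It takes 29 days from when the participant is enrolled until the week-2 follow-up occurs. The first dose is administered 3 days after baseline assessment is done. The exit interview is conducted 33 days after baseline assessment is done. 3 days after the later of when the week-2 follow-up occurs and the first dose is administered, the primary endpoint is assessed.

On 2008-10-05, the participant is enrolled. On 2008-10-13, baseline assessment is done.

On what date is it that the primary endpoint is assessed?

2008-11-06

The participant is enrolled: Oct 5, 2008.
The week-2 follow-up occurs: Oct 5, 2008 + 29 days = Nov 3, 2008.
Baseline assessment is done: Oct 13, 2008.
The first dose is administered: Oct 13, 2008 + 3 days = Oct 16, 2008.
Both prerequisites met — the week-2 follow-up occurs (Nov 3, 2008), the first dose is administered (Oct 16, 2008); the later is Nov 3, 2008.
The primary endpoint is assessed: Nov 3, 2008 + 3 days = Nov 6, 2008.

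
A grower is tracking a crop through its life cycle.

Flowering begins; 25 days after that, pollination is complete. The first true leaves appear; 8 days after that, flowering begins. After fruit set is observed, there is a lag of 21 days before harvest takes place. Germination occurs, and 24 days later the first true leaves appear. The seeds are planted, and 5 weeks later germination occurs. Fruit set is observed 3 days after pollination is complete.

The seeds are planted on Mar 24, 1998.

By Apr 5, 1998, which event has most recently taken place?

The seeds are planted: Mar 24, 1998.
Germination occurs: Mar 24, 1998 + 5 weeks = Apr 28, 1998.
The first true leaves appear: Apr 28, 1998 + 24 days = May 22, 1998.
Flowering begins: May 22, 1998 + 8 days = May 30, 1998.
Pollination is complete: May 30, 1998 + 25 days = Jun 24, 1998.
Fruit set is observed: Jun 24, 1998 + 3 days = Jun 27, 1998.
Harvest takes place: Jun 27, 1998 + 21 days = Jul 18, 1998.
Apr 5, 1998 falls between when the seeds are planted (Mar 24, 1998) and when germination occurs (Apr 28, 1998).

The seeds are planted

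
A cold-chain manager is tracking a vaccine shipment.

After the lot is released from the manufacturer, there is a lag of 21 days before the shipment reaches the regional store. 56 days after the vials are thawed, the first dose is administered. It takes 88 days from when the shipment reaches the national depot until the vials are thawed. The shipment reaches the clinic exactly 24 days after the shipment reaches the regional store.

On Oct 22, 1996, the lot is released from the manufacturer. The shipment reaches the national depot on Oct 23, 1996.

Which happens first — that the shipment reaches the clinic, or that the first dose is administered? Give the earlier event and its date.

The shipment reaches the clinic — Dec 6, 1996

The lot is released from the manufacturer: Oct 22, 1996.
The shipment reaches the regional store: Oct 22, 1996 + 21 days = Nov 12, 1996.
The shipment reaches the clinic: Nov 12, 1996 + 24 days = Dec 6, 1996.
The shipment reaches the national depot: Oct 23, 1996.
The vials are thawed: Oct 23, 1996 + 88 days = Jan 19, 1997.
The first dose is administered: Jan 19, 1997 + 56 days = Mar 16, 1997.
Comparing: the shipment reaches the clinic on Dec 6, 1996 vs the first dose is administered on Mar 16, 1997. Earlier: the shipment reaches the clinic.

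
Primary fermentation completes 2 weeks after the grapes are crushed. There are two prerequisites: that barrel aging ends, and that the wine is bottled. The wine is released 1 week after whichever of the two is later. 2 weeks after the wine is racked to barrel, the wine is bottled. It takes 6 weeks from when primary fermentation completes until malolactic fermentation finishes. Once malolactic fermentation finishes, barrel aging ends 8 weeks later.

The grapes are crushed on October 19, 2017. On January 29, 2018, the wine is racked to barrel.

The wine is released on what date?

February 19, 2018

The grapes are crushed: Oct 19, 2017.
Primary fermentation completes: Oct 19, 2017 + 2 weeks = Nov 2, 2017.
Malolactic fermentation finishes: Nov 2, 2017 + 6 weeks = Dec 14, 2017.
Barrel aging ends: Dec 14, 2017 + 8 weeks = Feb 8, 2018.
The wine is racked to barrel: Jan 29, 2018.
The wine is bottled: Jan 29, 2018 + 2 weeks = Feb 12, 2018.
Both prerequisites met — barrel aging ends (Feb 8, 2018), the wine is bottled (Feb 12, 2018); the later is Feb 12, 2018.
The wine is released: Feb 12, 2018 + 1 week = Feb 19, 2018.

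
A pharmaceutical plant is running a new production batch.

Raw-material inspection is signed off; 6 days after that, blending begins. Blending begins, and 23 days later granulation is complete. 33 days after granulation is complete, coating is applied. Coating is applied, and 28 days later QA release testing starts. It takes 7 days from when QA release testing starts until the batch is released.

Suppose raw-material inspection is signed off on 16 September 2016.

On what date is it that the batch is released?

Raw-material inspection is signed off: Sep 16, 2016.
Blending begins: Sep 16, 2016 + 6 days = Sep 22, 2016.
Granulation is complete: Sep 22, 2016 + 23 days = Oct 15, 2016.
Coating is applied: Oct 15, 2016 + 33 days = Nov 17, 2016.
QA release testing starts: Nov 17, 2016 + 28 days = Dec 15, 2016.
The batch is released: Dec 15, 2016 + 7 days = Dec 22, 2016.

22 December 2016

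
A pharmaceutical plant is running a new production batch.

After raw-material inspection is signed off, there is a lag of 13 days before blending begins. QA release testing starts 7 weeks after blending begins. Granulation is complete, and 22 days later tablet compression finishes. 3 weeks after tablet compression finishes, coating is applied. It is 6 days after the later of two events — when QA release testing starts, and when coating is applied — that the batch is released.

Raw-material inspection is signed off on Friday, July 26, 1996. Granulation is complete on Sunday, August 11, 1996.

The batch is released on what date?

Wednesday, October 2, 1996

Raw-material inspection is signed off: Jul 26, 1996.
Blending begins: Jul 26, 1996 + 13 days = Aug 8, 1996.
QA release testing starts: Aug 8, 1996 + 7 weeks = Sep 26, 1996.
Granulation is complete: Aug 11, 1996.
Tablet compression finishes: Aug 11, 1996 + 22 days = Sep 2, 1996.
Coating is applied: Sep 2, 1996 + 3 weeks = Sep 23, 1996.
Both prerequisites met — QA release testing starts (Sep 26, 1996), coating is applied (Sep 23, 1996); the later is Sep 26, 1996.
The batch is released: Sep 26, 1996 + 6 days = Oct 2, 1996.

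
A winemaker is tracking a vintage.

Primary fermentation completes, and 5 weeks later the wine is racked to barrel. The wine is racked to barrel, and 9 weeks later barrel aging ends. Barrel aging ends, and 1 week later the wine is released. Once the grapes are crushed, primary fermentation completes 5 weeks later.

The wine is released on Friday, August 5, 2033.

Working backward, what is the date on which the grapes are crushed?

Friday, March 18, 2033

The wine is released: Aug 5, 2033.
Barrel aging ends: Aug 5, 2033 − 1 week = Jul 29, 2033.
The wine is racked to barrel: Jul 29, 2033 − 9 weeks = May 27, 2033.
Primary fermentation completes: May 27, 2033 − 5 weeks = Apr 22, 2033.
The grapes are crushed: Apr 22, 2033 − 5 weeks = Mar 18, 2033.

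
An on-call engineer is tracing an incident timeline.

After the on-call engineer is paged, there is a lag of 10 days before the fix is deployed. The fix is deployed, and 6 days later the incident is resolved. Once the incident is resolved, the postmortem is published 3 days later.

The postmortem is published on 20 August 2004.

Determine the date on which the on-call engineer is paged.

The postmortem is published: Aug 20, 2004.
The incident is resolved: Aug 20, 2004 − 3 days = Aug 17, 2004.
The fix is deployed: Aug 17, 2004 − 6 days = Aug 11, 2004.
The on-call engineer is paged: Aug 11, 2004 − 10 days = Aug 1, 2004.

1 August 2004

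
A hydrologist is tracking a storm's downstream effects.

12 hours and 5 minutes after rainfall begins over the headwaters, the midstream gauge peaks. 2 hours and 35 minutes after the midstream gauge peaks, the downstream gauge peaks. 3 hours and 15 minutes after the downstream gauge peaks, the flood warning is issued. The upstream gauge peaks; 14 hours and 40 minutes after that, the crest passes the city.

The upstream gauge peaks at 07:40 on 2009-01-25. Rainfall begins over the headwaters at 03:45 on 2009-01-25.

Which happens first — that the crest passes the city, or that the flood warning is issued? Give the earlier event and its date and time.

The upstream gauge peaks: 07:40 Jan 25, 2009.
The crest passes the city: 07:40 Jan 25, 2009 + 14h40m = 22:20 Jan 25, 2009.
Rainfall begins over the headwaters: 03:45 Jan 25, 2009.
The midstream gauge peaks: 03:45 Jan 25, 2009 + 12h05m = 15:50 Jan 25, 2009.
The downstream gauge peaks: 15:50 Jan 25, 2009 + 2h35m = 18:25 Jan 25, 2009.
The flood warning is issued: 18:25 Jan 25, 2009 + 3h15m = 21:40 Jan 25, 2009.
Comparing: the crest passes the city at 22:20 Jan 25, 2009 vs the flood warning is issued at 21:40 Jan 25, 2009. Earlier: the flood warning is issued.

The flood warning is issued — 21:40 on 2009-01-25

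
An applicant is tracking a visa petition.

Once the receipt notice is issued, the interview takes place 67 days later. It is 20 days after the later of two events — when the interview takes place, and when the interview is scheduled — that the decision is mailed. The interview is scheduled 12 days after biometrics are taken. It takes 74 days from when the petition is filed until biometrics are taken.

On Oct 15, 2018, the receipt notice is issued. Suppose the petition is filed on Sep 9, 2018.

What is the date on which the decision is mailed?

The receipt notice is issued: Oct 15, 2018.
The interview takes place: Oct 15, 2018 + 67 days = Dec 21, 2018.
The petition is filed: Sep 9, 2018.
Biometrics are taken: Sep 9, 2018 + 74 days = Nov 22, 2018.
The interview is scheduled: Nov 22, 2018 + 12 days = Dec 4, 2018.
Both prerequisites met — the interview takes place (Dec 21, 2018), the interview is scheduled (Dec 4, 2018); the later is Dec 21, 2018.
The decision is mailed: Dec 21, 2018 + 20 days = Jan 10, 2019.

Jan 10, 2019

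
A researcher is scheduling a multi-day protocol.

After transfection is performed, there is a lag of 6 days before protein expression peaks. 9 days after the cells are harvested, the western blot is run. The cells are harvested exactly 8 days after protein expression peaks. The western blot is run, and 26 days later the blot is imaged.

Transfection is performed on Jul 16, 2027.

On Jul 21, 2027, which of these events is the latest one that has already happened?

Transfection is performed: Jul 16, 2027.
Protein expression peaks: Jul 16, 2027 + 6 days = Jul 22, 2027.
The cells are harvested: Jul 22, 2027 + 8 days = Jul 30, 2027.
The western blot is run: Jul 30, 2027 + 9 days = Aug 8, 2027.
The blot is imaged: Aug 8, 2027 + 26 days = Sep 3, 2027.
Jul 21, 2027 falls between when transfection is performed (Jul 16, 2027) and when protein expression peaks (Jul 22, 2027).

Transfection is performed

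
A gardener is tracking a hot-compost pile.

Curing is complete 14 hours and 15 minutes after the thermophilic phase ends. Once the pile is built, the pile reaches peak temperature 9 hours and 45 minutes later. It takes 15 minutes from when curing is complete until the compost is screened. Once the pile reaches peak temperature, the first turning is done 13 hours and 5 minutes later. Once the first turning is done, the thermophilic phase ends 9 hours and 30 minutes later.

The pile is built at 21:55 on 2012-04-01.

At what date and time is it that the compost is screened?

The pile is built: 21:55 Apr 1, 2012.
The pile reaches peak temperature: 21:55 Apr 1, 2012 + 9h45m = 07:40 Apr 2, 2012.
The first turning is done: 07:40 Apr 2, 2012 + 13h05m = 20:45 Apr 2, 2012.
The thermophilic phase ends: 20:45 Apr 2, 2012 + 9h30m = 06:15 Apr 3, 2012.
Curing is complete: 06:15 Apr 3, 2012 + 14h15m = 20:30 Apr 3, 2012.
The compost is screened: 20:30 Apr 3, 2012 + 15m = 20:45 Apr 3, 2012.

20:45 on 2012-04-03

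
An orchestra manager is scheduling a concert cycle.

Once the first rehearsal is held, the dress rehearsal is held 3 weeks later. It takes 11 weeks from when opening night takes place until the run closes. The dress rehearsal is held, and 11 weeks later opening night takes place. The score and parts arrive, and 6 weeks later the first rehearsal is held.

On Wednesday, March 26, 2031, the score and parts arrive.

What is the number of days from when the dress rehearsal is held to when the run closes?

154 days

Causal path: the dress rehearsal is held → opening night takes place → the run closes.
Total delay along the path: 11 + 11 weeks = 22 weeks = 154 days.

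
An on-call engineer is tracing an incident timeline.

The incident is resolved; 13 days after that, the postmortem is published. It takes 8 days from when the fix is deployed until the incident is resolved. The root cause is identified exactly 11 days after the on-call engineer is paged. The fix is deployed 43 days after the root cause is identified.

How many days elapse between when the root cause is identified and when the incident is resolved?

51 days

Causal path: the root cause is identified → the fix is deployed → the incident is resolved.
Total delay along the path: 43 + 8 = 51 days.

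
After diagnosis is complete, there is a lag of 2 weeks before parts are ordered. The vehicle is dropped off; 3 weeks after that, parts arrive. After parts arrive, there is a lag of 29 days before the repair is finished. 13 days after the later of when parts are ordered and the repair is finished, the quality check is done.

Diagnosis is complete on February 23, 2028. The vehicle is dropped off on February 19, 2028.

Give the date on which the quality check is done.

April 22, 2028

Diagnosis is complete: Feb 23, 2028.
Parts are ordered: Feb 23, 2028 + 2 weeks = Mar 8, 2028.
The vehicle is dropped off: Feb 19, 2028.
Parts arrive: Feb 19, 2028 + 3 weeks = Mar 11, 2028.
The repair is finished: Mar 11, 2028 + 29 days = Apr 9, 2028.
Both prerequisites met — parts are ordered (Mar 8, 2028), the repair is finished (Apr 9, 2028); the later is Apr 9, 2028.
The quality check is done: Apr 9, 2028 + 13 days = Apr 22, 2028.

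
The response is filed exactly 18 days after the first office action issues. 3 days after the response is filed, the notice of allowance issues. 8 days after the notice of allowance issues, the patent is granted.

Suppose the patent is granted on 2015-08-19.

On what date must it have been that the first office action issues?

The patent is granted: Aug 19, 2015.
The notice of allowance issues: Aug 19, 2015 − 8 days = Aug 11, 2015.
The response is filed: Aug 11, 2015 − 3 days = Aug 8, 2015.
The first office action issues: Aug 8, 2015 − 18 days = Jul 21, 2015.

2015-07-21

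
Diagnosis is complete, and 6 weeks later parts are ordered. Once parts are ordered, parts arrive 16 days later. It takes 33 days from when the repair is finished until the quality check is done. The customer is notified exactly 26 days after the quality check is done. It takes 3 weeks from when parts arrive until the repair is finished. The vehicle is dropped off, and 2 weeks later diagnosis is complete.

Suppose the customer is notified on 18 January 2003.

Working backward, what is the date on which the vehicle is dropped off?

The customer is notified: Jan 18, 2003.
The quality check is done: Jan 18, 2003 − 26 days = Dec 23, 2002.
The repair is finished: Dec 23, 2002 − 33 days = Nov 20, 2002.
Parts arrive: Nov 20, 2002 − 3 weeks = Oct 30, 2002.
Parts are ordered: Oct 30, 2002 − 16 days = Oct 14, 2002.
Diagnosis is complete: Oct 14, 2002 − 6 weeks = Sep 2, 2002.
The vehicle is dropped off: Sep 2, 2002 − 2 weeks = Aug 19, 2002.

19 August 2002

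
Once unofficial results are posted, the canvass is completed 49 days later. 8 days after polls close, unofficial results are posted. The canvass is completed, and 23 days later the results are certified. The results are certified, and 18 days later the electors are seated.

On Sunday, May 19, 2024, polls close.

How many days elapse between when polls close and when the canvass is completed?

57 days

Causal path: polls close → unofficial results are posted → the canvass is completed.
Total delay along the path: 8 + 49 = 57 days.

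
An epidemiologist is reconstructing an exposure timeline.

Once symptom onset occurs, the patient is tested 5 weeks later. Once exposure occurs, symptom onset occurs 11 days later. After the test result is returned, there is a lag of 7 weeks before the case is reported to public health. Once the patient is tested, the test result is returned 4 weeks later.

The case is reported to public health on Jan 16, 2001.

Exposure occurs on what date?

Sep 15, 2000

The case is reported to public health: Jan 16, 2001.
The test result is returned: Jan 16, 2001 − 7 weeks = Nov 28, 2000.
The patient is tested: Nov 28, 2000 − 4 weeks = Oct 31, 2000.
Symptom onset occurs: Oct 31, 2000 − 5 weeks = Sep 26, 2000.
Exposure occurs: Sep 26, 2000 − 11 days = Sep 15, 2000.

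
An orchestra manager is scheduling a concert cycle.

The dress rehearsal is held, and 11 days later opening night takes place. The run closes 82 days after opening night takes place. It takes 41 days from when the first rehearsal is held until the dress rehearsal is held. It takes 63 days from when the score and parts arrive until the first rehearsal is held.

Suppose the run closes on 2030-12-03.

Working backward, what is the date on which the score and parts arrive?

2030-05-20

The run closes: Dec 3, 2030.
Opening night takes place: Dec 3, 2030 − 82 days = Sep 12, 2030.
The dress rehearsal is held: Sep 12, 2030 − 11 days = Sep 1, 2030.
The first rehearsal is held: Sep 1, 2030 − 41 days = Jul 22, 2030.
The score and parts arrive: Jul 22, 2030 − 63 days = May 20, 2030.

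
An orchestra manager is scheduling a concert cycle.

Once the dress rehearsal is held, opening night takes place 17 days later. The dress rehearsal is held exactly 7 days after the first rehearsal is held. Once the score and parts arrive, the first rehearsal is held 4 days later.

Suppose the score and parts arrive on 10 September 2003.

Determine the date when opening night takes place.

The score and parts arrive: Sep 10, 2003.
The first rehearsal is held: Sep 10, 2003 + 4 days = Sep 14, 2003.
The dress rehearsal is held: Sep 14, 2003 + 7 days = Sep 21, 2003.
Opening night takes place: Sep 21, 2003 + 17 days = Oct 8, 2003.

8 October 2003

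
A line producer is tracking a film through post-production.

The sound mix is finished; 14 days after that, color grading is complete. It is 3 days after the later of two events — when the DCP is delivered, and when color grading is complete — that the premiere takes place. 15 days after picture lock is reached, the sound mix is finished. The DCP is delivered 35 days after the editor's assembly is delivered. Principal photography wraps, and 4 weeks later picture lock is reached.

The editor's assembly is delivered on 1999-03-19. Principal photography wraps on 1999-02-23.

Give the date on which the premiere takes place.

The editor's assembly is delivered: Mar 19, 1999.
The DCP is delivered: Mar 19, 1999 + 35 days = Apr 23, 1999.
Principal photography wraps: Feb 23, 1999.
Picture lock is reached: Feb 23, 1999 + 4 weeks = Mar 23, 1999.
The sound mix is finished: Mar 23, 1999 + 15 days = Apr 7, 1999.
Color grading is complete: Apr 7, 1999 + 14 days = Apr 21, 1999.
Both prerequisites met — the DCP is delivered (Apr 23, 1999), color grading is complete (Apr 21, 1999); the later is Apr 23, 1999.
The premiere takes place: Apr 23, 1999 + 3 days = Apr 26, 1999.

1999-04-26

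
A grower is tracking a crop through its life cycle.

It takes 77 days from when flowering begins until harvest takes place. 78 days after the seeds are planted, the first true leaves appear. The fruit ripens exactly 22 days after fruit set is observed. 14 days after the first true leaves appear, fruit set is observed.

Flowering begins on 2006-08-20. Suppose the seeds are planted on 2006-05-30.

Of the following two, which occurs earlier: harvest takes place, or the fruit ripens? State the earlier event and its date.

Flowering begins: Aug 20, 2006.
Harvest takes place: Aug 20, 2006 + 77 days = Nov 5, 2006.
The seeds are planted: May 30, 2006.
The first true leaves appear: May 30, 2006 + 78 days = Aug 16, 2006.
Fruit set is observed: Aug 16, 2006 + 14 days = Aug 30, 2006.
The fruit ripens: Aug 30, 2006 + 22 days = Sep 21, 2006.
Comparing: harvest takes place on Nov 5, 2006 vs the fruit ripens on Sep 21, 2006. Earlier: the fruit ripens.

The fruit ripens — 2006-09-21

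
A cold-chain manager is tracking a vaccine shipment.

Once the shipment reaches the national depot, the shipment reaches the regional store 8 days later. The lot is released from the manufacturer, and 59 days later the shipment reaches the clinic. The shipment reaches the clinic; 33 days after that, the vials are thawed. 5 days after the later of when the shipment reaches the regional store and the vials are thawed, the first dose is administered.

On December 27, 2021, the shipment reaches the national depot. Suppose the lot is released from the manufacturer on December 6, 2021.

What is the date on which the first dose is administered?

The shipment reaches the national depot: Dec 27, 2021.
The shipment reaches the regional store: Dec 27, 2021 + 8 days = Jan 4, 2022.
The lot is released from the manufacturer: Dec 6, 2021.
The shipment reaches the clinic: Dec 6, 2021 + 59 days = Feb 3, 2022.
The vials are thawed: Feb 3, 2022 + 33 days = Mar 8, 2022.
Both prerequisites met — the shipment reaches the regional store (Jan 4, 2022), the vials are thawed (Mar 8, 2022); the later is Mar 8, 2022.
The first dose is administered: Mar 8, 2022 + 5 days = Mar 13, 2022.

March 13, 2022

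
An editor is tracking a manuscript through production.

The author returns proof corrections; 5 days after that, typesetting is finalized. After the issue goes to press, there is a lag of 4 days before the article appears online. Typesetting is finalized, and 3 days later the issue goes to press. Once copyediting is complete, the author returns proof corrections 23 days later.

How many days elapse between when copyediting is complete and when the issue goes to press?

Causal path: copyediting is complete → the author returns proof corrections → typesetting is finalized → the issue goes to press.
Total delay along the path: 23 + 5 + 3 = 31 days.

31 days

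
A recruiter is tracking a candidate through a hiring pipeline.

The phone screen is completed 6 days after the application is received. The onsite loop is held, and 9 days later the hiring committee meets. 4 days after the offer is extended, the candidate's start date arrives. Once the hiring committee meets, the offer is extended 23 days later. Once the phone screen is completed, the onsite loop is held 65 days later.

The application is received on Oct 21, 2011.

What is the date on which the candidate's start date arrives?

Feb 5, 2012

The application is received: Oct 21, 2011.
The phone screen is completed: Oct 21, 2011 + 6 days = Oct 27, 2011.
The onsite loop is held: Oct 27, 2011 + 65 days = Dec 31, 2011.
The hiring committee meets: Dec 31, 2011 + 9 days = Jan 9, 2012.
The offer is extended: Jan 9, 2012 + 23 days = Feb 1, 2012.
The candidate's start date arrives: Feb 1, 2012 + 4 days = Feb 5, 2012.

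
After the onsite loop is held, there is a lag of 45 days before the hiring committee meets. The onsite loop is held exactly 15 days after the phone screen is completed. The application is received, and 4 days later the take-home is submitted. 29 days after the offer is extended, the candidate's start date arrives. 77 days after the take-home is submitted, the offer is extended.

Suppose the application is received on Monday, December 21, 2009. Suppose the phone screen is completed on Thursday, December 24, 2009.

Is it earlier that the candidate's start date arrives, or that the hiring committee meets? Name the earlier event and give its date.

The hiring committee meets — Monday, February 22, 2010

The application is received: Dec 21, 2009.
The take-home is submitted: Dec 21, 2009 + 4 days = Dec 25, 2009.
The offer is extended: Dec 25, 2009 + 77 days = Mar 12, 2010.
The candidate's start date arrives: Mar 12, 2010 + 29 days = Apr 10, 2010.
The phone screen is completed: Dec 24, 2009.
The onsite loop is held: Dec 24, 2009 + 15 days = Jan 8, 2010.
The hiring committee meets: Jan 8, 2010 + 45 days = Feb 22, 2010.
Comparing: the candidate's start date arrives on Apr 10, 2010 vs the hiring committee meets on Feb 22, 2010. Earlier: the hiring committee meets.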